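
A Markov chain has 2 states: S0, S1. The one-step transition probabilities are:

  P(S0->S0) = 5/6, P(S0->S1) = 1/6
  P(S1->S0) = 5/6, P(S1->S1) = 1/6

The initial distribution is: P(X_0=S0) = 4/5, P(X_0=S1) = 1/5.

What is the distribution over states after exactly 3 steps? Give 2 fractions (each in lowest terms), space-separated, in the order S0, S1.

Answer: 5/6 1/6

Derivation:
Propagating the distribution step by step (d_{t+1} = d_t * P):
d_0 = (S0=4/5, S1=1/5)
  d_1[S0] = 4/5*5/6 + 1/5*5/6 = 5/6
  d_1[S1] = 4/5*1/6 + 1/5*1/6 = 1/6
d_1 = (S0=5/6, S1=1/6)
  d_2[S0] = 5/6*5/6 + 1/6*5/6 = 5/6
  d_2[S1] = 5/6*1/6 + 1/6*1/6 = 1/6
d_2 = (S0=5/6, S1=1/6)
  d_3[S0] = 5/6*5/6 + 1/6*5/6 = 5/6
  d_3[S1] = 5/6*1/6 + 1/6*1/6 = 1/6
d_3 = (S0=5/6, S1=1/6)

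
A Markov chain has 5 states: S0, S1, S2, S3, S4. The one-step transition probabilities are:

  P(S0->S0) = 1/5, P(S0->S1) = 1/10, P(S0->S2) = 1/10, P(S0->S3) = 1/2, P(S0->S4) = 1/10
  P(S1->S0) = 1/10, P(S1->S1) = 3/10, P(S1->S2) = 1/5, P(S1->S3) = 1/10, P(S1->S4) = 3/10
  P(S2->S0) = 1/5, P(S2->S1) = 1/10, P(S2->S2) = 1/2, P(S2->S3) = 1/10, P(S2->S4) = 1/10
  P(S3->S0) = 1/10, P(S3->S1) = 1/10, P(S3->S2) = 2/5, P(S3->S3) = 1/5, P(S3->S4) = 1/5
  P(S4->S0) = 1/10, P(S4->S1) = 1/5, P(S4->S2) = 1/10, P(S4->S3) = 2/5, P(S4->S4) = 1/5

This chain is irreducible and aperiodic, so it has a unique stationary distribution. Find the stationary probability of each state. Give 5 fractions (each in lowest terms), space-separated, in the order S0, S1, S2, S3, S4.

Answer: 463/3188 233/1594 979/3188 185/797 135/797

Derivation:
The stationary distribution satisfies pi = pi * P, i.e.:
  pi_S0 = 1/5*pi_S0 + 1/10*pi_S1 + 1/5*pi_S2 + 1/10*pi_S3 + 1/10*pi_S4
  pi_S1 = 1/10*pi_S0 + 3/10*pi_S1 + 1/10*pi_S2 + 1/10*pi_S3 + 1/5*pi_S4
  pi_S2 = 1/10*pi_S0 + 1/5*pi_S1 + 1/2*pi_S2 + 2/5*pi_S3 + 1/10*pi_S4
  pi_S3 = 1/2*pi_S0 + 1/10*pi_S1 + 1/10*pi_S2 + 1/5*pi_S3 + 2/5*pi_S4
  pi_S4 = 1/10*pi_S0 + 3/10*pi_S1 + 1/10*pi_S2 + 1/5*pi_S3 + 1/5*pi_S4
with normalization: pi_S0 + pi_S1 + pi_S2 + pi_S3 + pi_S4 = 1.

Using the first 4 balance equations plus normalization, the linear system A*pi = b is:
  [-4/5, 1/10, 1/5, 1/10, 1/10] . pi = 0
  [1/10, -7/10, 1/10, 1/10, 1/5] . pi = 0
  [1/10, 1/5, -1/2, 2/5, 1/10] . pi = 0
  [1/2, 1/10, 1/10, -4/5, 2/5] . pi = 0
  [1, 1, 1, 1, 1] . pi = 1

Solving yields:
  pi_S0 = 463/3188
  pi_S1 = 233/1594
  pi_S2 = 979/3188
  pi_S3 = 185/797
  pi_S4 = 135/797

Verification (pi * P):
  463/3188*1/5 + 233/1594*1/10 + 979/3188*1/5 + 185/797*1/10 + 135/797*1/10 = 463/3188 = pi_S0  (ok)
  463/3188*1/10 + 233/1594*3/10 + 979/3188*1/10 + 185/797*1/10 + 135/797*1/5 = 233/1594 = pi_S1  (ok)
  463/3188*1/10 + 233/1594*1/5 + 979/3188*1/2 + 185/797*2/5 + 135/797*1/10 = 979/3188 = pi_S2  (ok)
  463/3188*1/2 + 233/1594*1/10 + 979/3188*1/10 + 185/797*1/5 + 135/797*2/5 = 185/797 = pi_S3  (ok)
  463/3188*1/10 + 233/1594*3/10 + 979/3188*1/10 + 185/797*1/5 + 135/797*1/5 = 135/797 = pi_S4  (ok)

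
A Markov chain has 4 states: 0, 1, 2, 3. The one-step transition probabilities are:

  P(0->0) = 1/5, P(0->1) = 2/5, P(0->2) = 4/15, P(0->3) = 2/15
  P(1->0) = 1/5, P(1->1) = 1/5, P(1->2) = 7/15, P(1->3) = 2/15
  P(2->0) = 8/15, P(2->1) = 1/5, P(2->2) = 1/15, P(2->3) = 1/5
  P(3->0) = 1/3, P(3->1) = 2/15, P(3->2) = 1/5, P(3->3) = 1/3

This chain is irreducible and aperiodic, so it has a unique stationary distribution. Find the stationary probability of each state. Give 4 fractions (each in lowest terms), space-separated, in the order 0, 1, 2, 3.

Answer: 623/2013 502/2013 170/671 126/671

Derivation:
The stationary distribution satisfies pi = pi * P, i.e.:
  pi_0 = 1/5*pi_0 + 1/5*pi_1 + 8/15*pi_2 + 1/3*pi_3
  pi_1 = 2/5*pi_0 + 1/5*pi_1 + 1/5*pi_2 + 2/15*pi_3
  pi_2 = 4/15*pi_0 + 7/15*pi_1 + 1/15*pi_2 + 1/5*pi_3
  pi_3 = 2/15*pi_0 + 2/15*pi_1 + 1/5*pi_2 + 1/3*pi_3
with normalization: pi_0 + pi_1 + pi_2 + pi_3 = 1.

Using the first 3 balance equations plus normalization, the linear system A*pi = b is:
  [-4/5, 1/5, 8/15, 1/3] . pi = 0
  [2/5, -4/5, 1/5, 2/15] . pi = 0
  [4/15, 7/15, -14/15, 1/5] . pi = 0
  [1, 1, 1, 1] . pi = 1

Solving yields:
  pi_0 = 623/2013
  pi_1 = 502/2013
  pi_2 = 170/671
  pi_3 = 126/671

Verification (pi * P):
  623/2013*1/5 + 502/2013*1/5 + 170/671*8/15 + 126/671*1/3 = 623/2013 = pi_0  (ok)
  623/2013*2/5 + 502/2013*1/5 + 170/671*1/5 + 126/671*2/15 = 502/2013 = pi_1  (ok)
  623/2013*4/15 + 502/2013*7/15 + 170/671*1/15 + 126/671*1/5 = 170/671 = pi_2  (ok)
  623/2013*2/15 + 502/2013*2/15 + 170/671*1/5 + 126/671*1/3 = 126/671 = pi_3  (ok)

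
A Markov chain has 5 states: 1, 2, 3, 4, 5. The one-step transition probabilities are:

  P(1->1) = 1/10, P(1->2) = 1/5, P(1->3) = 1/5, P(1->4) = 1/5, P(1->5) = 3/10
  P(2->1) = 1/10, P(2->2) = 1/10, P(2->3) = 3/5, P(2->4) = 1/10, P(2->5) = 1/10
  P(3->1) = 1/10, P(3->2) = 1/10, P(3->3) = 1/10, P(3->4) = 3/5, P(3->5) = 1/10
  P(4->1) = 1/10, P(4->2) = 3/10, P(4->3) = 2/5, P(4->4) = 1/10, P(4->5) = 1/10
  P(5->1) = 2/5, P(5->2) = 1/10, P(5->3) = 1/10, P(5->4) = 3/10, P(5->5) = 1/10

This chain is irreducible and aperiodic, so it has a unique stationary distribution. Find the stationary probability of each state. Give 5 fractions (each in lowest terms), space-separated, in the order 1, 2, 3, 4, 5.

The stationary distribution satisfies pi = pi * P, i.e.:
  pi_1 = 1/10*pi_1 + 1/10*pi_2 + 1/10*pi_3 + 1/10*pi_4 + 2/5*pi_5
  pi_2 = 1/5*pi_1 + 1/10*pi_2 + 1/10*pi_3 + 3/10*pi_4 + 1/10*pi_5
  pi_3 = 1/5*pi_1 + 3/5*pi_2 + 1/10*pi_3 + 2/5*pi_4 + 1/10*pi_5
  pi_4 = 1/5*pi_1 + 1/10*pi_2 + 3/5*pi_3 + 1/10*pi_4 + 3/10*pi_5
  pi_5 = 3/10*pi_1 + 1/10*pi_2 + 1/10*pi_3 + 1/10*pi_4 + 1/10*pi_5
with normalization: pi_1 + pi_2 + pi_3 + pi_4 + pi_5 = 1.

Using the first 4 balance equations plus normalization, the linear system A*pi = b is:
  [-9/10, 1/10, 1/10, 1/10, 2/5] . pi = 0
  [1/5, -9/10, 1/10, 3/10, 1/10] . pi = 0
  [1/5, 3/5, -9/10, 2/5, 1/10] . pi = 0
  [1/5, 1/10, 3/5, -9/10, 3/10] . pi = 0
  [1, 1, 1, 1, 1] . pi = 1

Solving yields:
  pi_1 = 13/94
  pi_2 = 2557/15040
  pi_3 = 2129/7520
  pi_4 = 845/3008
  pi_5 = 6/47

Verification (pi * P):
  13/94*1/10 + 2557/15040*1/10 + 2129/7520*1/10 + 845/3008*1/10 + 6/47*2/5 = 13/94 = pi_1  (ok)
  13/94*1/5 + 2557/15040*1/10 + 2129/7520*1/10 + 845/3008*3/10 + 6/47*1/10 = 2557/15040 = pi_2  (ok)
  13/94*1/5 + 2557/15040*3/5 + 2129/7520*1/10 + 845/3008*2/5 + 6/47*1/10 = 2129/7520 = pi_3  (ok)
  13/94*1/5 + 2557/15040*1/10 + 2129/7520*3/5 + 845/3008*1/10 + 6/47*3/10 = 845/3008 = pi_4  (ok)
  13/94*3/10 + 2557/15040*1/10 + 2129/7520*1/10 + 845/3008*1/10 + 6/47*1/10 = 6/47 = pi_5  (ok)

Answer: 13/94 2557/15040 2129/7520 845/3008 6/47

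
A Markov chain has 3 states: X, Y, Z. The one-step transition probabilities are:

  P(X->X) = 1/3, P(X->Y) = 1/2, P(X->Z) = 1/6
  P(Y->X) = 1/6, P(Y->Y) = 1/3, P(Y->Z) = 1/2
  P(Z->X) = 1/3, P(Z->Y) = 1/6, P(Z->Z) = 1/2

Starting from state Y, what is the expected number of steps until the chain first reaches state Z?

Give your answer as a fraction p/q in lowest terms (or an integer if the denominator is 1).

Answer: 30/13

Derivation:
Let h_i = expected steps to first reach Z from state i.
Boundary: h_Z = 0.
First-step equations for the other states:
  h_X = 1 + 1/3*h_X + 1/2*h_Y + 1/6*h_Z
  h_Y = 1 + 1/6*h_X + 1/3*h_Y + 1/2*h_Z

Substituting h_Z = 0 and rearranging gives the linear system (I - Q) h = 1:
  [2/3, -1/2] . (h_X, h_Y) = 1
  [-1/6, 2/3] . (h_X, h_Y) = 1

Solving yields:
  h_X = 42/13
  h_Y = 30/13

Starting state is Y, so the expected hitting time is h_Y = 30/13.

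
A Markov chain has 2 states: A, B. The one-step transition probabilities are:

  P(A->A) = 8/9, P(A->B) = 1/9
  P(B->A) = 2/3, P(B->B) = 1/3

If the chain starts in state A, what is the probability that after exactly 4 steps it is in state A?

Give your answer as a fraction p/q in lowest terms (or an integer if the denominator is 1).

Answer: 5626/6561

Derivation:
Computing P^4 by repeated multiplication:
P^1 =
  A: [8/9, 1/9]
  B: [2/3, 1/3]
P^2 =
  A: [70/81, 11/81]
  B: [22/27, 5/27]
P^3 =
  A: [626/729, 103/729]
  B: [206/243, 37/243]
P^4 =
  A: [5626/6561, 935/6561]
  B: [1870/2187, 317/2187]

(P^4)[A -> A] = 5626/6561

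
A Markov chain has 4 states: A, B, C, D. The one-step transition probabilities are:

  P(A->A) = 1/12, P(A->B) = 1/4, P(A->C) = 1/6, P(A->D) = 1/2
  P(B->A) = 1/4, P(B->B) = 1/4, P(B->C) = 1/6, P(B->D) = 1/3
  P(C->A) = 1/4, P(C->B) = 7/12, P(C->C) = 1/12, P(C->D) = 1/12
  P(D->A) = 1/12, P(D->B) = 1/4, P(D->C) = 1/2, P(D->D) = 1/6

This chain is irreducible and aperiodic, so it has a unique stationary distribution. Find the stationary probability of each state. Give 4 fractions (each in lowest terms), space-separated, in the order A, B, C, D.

Answer: 245/1384 227/692 81/346 361/1384

Derivation:
The stationary distribution satisfies pi = pi * P, i.e.:
  pi_A = 1/12*pi_A + 1/4*pi_B + 1/4*pi_C + 1/12*pi_D
  pi_B = 1/4*pi_A + 1/4*pi_B + 7/12*pi_C + 1/4*pi_D
  pi_C = 1/6*pi_A + 1/6*pi_B + 1/12*pi_C + 1/2*pi_D
  pi_D = 1/2*pi_A + 1/3*pi_B + 1/12*pi_C + 1/6*pi_D
with normalization: pi_A + pi_B + pi_C + pi_D = 1.

Using the first 3 balance equations plus normalization, the linear system A*pi = b is:
  [-11/12, 1/4, 1/4, 1/12] . pi = 0
  [1/4, -3/4, 7/12, 1/4] . pi = 0
  [1/6, 1/6, -11/12, 1/2] . pi = 0
  [1, 1, 1, 1] . pi = 1

Solving yields:
  pi_A = 245/1384
  pi_B = 227/692
  pi_C = 81/346
  pi_D = 361/1384

Verification (pi * P):
  245/1384*1/12 + 227/692*1/4 + 81/346*1/4 + 361/1384*1/12 = 245/1384 = pi_A  (ok)
  245/1384*1/4 + 227/692*1/4 + 81/346*7/12 + 361/1384*1/4 = 227/692 = pi_B  (ok)
  245/1384*1/6 + 227/692*1/6 + 81/346*1/12 + 361/1384*1/2 = 81/346 = pi_C  (ok)
  245/1384*1/2 + 227/692*1/3 + 81/346*1/12 + 361/1384*1/6 = 361/1384 = pi_D  (ok)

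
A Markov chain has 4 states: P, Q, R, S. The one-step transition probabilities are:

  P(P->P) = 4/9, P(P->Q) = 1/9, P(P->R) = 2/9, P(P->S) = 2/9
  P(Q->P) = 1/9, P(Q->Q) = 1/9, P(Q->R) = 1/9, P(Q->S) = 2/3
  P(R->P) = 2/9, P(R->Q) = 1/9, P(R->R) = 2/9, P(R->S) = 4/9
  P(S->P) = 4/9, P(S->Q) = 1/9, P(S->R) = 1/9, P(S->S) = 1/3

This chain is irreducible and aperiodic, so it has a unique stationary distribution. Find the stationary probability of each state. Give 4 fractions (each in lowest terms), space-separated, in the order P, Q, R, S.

Answer: 41/111 1/9 19/111 116/333

Derivation:
The stationary distribution satisfies pi = pi * P, i.e.:
  pi_P = 4/9*pi_P + 1/9*pi_Q + 2/9*pi_R + 4/9*pi_S
  pi_Q = 1/9*pi_P + 1/9*pi_Q + 1/9*pi_R + 1/9*pi_S
  pi_R = 2/9*pi_P + 1/9*pi_Q + 2/9*pi_R + 1/9*pi_S
  pi_S = 2/9*pi_P + 2/3*pi_Q + 4/9*pi_R + 1/3*pi_S
with normalization: pi_P + pi_Q + pi_R + pi_S = 1.

Using the first 3 balance equations plus normalization, the linear system A*pi = b is:
  [-5/9, 1/9, 2/9, 4/9] . pi = 0
  [1/9, -8/9, 1/9, 1/9] . pi = 0
  [2/9, 1/9, -7/9, 1/9] . pi = 0
  [1, 1, 1, 1] . pi = 1

Solving yields:
  pi_P = 41/111
  pi_Q = 1/9
  pi_R = 19/111
  pi_S = 116/333

Verification (pi * P):
  41/111*4/9 + 1/9*1/9 + 19/111*2/9 + 116/333*4/9 = 41/111 = pi_P  (ok)
  41/111*1/9 + 1/9*1/9 + 19/111*1/9 + 116/333*1/9 = 1/9 = pi_Q  (ok)
  41/111*2/9 + 1/9*1/9 + 19/111*2/9 + 116/333*1/9 = 19/111 = pi_R  (ok)
  41/111*2/9 + 1/9*2/3 + 19/111*4/9 + 116/333*1/3 = 116/333 = pi_S  (ok)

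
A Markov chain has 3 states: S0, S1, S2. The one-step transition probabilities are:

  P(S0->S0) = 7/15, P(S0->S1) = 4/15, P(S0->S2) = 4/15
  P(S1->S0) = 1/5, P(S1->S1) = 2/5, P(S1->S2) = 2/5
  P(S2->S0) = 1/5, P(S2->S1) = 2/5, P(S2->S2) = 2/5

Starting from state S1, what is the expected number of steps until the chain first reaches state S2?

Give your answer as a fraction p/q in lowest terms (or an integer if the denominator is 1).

Let h_i = expected steps to first reach S2 from state i.
Boundary: h_S2 = 0.
First-step equations for the other states:
  h_S0 = 1 + 7/15*h_S0 + 4/15*h_S1 + 4/15*h_S2
  h_S1 = 1 + 1/5*h_S0 + 2/5*h_S1 + 2/5*h_S2

Substituting h_S2 = 0 and rearranging gives the linear system (I - Q) h = 1:
  [8/15, -4/15] . (h_S0, h_S1) = 1
  [-1/5, 3/5] . (h_S0, h_S1) = 1

Solving yields:
  h_S0 = 13/4
  h_S1 = 11/4

Starting state is S1, so the expected hitting time is h_S1 = 11/4.

Answer: 11/4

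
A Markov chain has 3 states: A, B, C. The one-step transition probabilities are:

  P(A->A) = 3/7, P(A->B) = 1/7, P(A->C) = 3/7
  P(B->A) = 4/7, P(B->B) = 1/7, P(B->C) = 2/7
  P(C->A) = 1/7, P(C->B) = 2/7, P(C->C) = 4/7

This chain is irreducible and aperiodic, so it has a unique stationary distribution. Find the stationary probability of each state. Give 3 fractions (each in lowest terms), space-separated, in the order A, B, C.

The stationary distribution satisfies pi = pi * P, i.e.:
  pi_A = 3/7*pi_A + 4/7*pi_B + 1/7*pi_C
  pi_B = 1/7*pi_A + 1/7*pi_B + 2/7*pi_C
  pi_C = 3/7*pi_A + 2/7*pi_B + 4/7*pi_C
with normalization: pi_A + pi_B + pi_C = 1.

Using the first 2 balance equations plus normalization, the linear system A*pi = b is:
  [-4/7, 4/7, 1/7] . pi = 0
  [1/7, -6/7, 2/7] . pi = 0
  [1, 1, 1] . pi = 1

Solving yields:
  pi_A = 14/43
  pi_B = 9/43
  pi_C = 20/43

Verification (pi * P):
  14/43*3/7 + 9/43*4/7 + 20/43*1/7 = 14/43 = pi_A  (ok)
  14/43*1/7 + 9/43*1/7 + 20/43*2/7 = 9/43 = pi_B  (ok)
  14/43*3/7 + 9/43*2/7 + 20/43*4/7 = 20/43 = pi_C  (ok)

Answer: 14/43 9/43 20/43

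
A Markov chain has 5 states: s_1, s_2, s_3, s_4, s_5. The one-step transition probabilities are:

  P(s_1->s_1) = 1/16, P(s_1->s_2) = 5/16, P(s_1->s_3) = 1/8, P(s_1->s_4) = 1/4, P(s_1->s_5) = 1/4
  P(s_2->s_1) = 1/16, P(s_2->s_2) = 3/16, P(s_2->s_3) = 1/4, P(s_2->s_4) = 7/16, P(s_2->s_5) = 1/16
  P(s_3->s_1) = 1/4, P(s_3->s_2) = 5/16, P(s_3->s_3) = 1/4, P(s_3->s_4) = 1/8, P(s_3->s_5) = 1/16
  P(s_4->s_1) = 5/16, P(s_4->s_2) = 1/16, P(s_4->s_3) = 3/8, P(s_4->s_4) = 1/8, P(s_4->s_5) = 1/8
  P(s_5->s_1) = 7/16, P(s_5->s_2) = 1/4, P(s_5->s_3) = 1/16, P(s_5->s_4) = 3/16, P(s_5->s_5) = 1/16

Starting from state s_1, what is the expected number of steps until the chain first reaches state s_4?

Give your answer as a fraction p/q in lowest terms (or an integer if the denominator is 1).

Answer: 6816/1843

Derivation:
Let h_i = expected steps to first reach s_4 from state i.
Boundary: h_s_4 = 0.
First-step equations for the other states:
  h_s_1 = 1 + 1/16*h_s_1 + 5/16*h_s_2 + 1/8*h_s_3 + 1/4*h_s_4 + 1/4*h_s_5
  h_s_2 = 1 + 1/16*h_s_1 + 3/16*h_s_2 + 1/4*h_s_3 + 7/16*h_s_4 + 1/16*h_s_5
  h_s_3 = 1 + 1/4*h_s_1 + 5/16*h_s_2 + 1/4*h_s_3 + 1/8*h_s_4 + 1/16*h_s_5
  h_s_5 = 1 + 7/16*h_s_1 + 1/4*h_s_2 + 1/16*h_s_3 + 3/16*h_s_4 + 1/16*h_s_5

Substituting h_s_4 = 0 and rearranging gives the linear system (I - Q) h = 1:
  [15/16, -5/16, -1/8, -1/4] . (h_s_1, h_s_2, h_s_3, h_s_5) = 1
  [-1/16, 13/16, -1/4, -1/16] . (h_s_1, h_s_2, h_s_3, h_s_5) = 1
  [-1/4, -5/16, 3/4, -1/16] . (h_s_1, h_s_2, h_s_3, h_s_5) = 1
  [-7/16, -1/4, -1/16, 15/16] . (h_s_1, h_s_2, h_s_3, h_s_5) = 1

Solving yields:
  h_s_1 = 6816/1843
  h_s_2 = 62896/20273
  h_s_3 = 4464/1067
  h_s_5 = 4160/1067

Starting state is s_1, so the expected hitting time is h_s_1 = 6816/1843.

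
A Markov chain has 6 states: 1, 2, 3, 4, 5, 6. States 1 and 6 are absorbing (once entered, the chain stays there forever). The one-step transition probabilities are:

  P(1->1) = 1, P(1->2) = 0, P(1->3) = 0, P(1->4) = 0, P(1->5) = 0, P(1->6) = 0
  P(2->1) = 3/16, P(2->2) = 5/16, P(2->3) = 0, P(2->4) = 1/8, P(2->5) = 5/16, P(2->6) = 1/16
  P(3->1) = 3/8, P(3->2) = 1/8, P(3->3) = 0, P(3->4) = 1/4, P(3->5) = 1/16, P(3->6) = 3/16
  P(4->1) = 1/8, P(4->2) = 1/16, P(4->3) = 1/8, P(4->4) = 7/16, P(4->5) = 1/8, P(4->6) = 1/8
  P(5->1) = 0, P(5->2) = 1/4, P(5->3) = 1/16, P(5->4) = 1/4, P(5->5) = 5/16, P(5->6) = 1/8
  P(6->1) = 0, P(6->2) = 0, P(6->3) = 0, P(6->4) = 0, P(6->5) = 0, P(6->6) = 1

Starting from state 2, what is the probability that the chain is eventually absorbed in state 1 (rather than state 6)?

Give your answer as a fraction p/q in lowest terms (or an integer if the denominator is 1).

Let a_i = P(absorbed in 1 | start in state i).
Boundary conditions: a_1 = 1, a_6 = 0.
For each transient state i, a_i = sum_j P(i->j) * a_j:
  a_2 = 3/16*a_1 + 5/16*a_2 + 0*a_3 + 1/8*a_4 + 5/16*a_5 + 1/16*a_6
  a_3 = 3/8*a_1 + 1/8*a_2 + 0*a_3 + 1/4*a_4 + 1/16*a_5 + 3/16*a_6
  a_4 = 1/8*a_1 + 1/16*a_2 + 1/8*a_3 + 7/16*a_4 + 1/8*a_5 + 1/8*a_6
  a_5 = 0*a_1 + 1/4*a_2 + 1/16*a_3 + 1/4*a_4 + 5/16*a_5 + 1/8*a_6

Substituting a_1 = 1 and a_6 = 0, rearrange to (I - Q) a = r where r[i] = P(i -> 1):
  [11/16, 0, -1/8, -5/16] . (a_2, a_3, a_4, a_5) = 3/16
  [-1/8, 1, -1/4, -1/16] . (a_2, a_3, a_4, a_5) = 3/8
  [-1/16, -1/8, 9/16, -1/8] . (a_2, a_3, a_4, a_5) = 1/8
  [-1/4, -1/16, -1/4, 11/16] . (a_2, a_3, a_4, a_5) = 0

Solving yields:
  a_2 = 6207/10825
  a_3 = 6552/10825
  a_4 = 5641/10825
  a_5 = 4904/10825

Starting state is 2, so the absorption probability is a_2 = 6207/10825.

Answer: 6207/10825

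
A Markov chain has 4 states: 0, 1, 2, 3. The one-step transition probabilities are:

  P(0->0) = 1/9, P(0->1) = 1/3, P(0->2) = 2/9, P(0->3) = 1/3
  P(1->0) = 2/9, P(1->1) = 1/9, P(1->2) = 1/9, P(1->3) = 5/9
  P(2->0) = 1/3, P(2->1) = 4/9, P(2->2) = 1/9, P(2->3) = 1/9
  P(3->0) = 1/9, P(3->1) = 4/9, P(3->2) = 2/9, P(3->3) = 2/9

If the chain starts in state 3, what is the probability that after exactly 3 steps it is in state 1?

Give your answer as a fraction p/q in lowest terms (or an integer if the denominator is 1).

Computing P^3 by repeated multiplication:
P^1 =
  0: [1/9, 1/3, 2/9, 1/3]
  1: [2/9, 1/9, 1/9, 5/9]
  2: [1/3, 4/9, 1/9, 1/9]
  3: [1/9, 4/9, 2/9, 2/9]
P^2 =
  0: [16/81, 26/81, 13/81, 26/81]
  1: [4/27, 31/81, 16/81, 22/81]
  2: [5/27, 7/27, 13/81, 32/81]
  3: [17/81, 23/81, 4/27, 29/81]
P^3 =
  0: [133/729, 230/729, 41/243, 1/3]
  1: [16/81, 73/243, 115/729, 251/729]
  2: [128/729, 82/243, 128/729, 227/729]
  3: [128/729, 238/729, 127/729, 236/729]

(P^3)[3 -> 1] = 238/729

Answer: 238/729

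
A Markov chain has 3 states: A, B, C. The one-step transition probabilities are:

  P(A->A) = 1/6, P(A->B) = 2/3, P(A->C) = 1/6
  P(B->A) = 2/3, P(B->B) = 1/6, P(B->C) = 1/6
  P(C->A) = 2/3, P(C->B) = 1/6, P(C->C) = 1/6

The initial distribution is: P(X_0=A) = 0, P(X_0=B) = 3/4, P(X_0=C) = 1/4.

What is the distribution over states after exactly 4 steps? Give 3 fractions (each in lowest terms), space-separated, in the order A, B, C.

Propagating the distribution step by step (d_{t+1} = d_t * P):
d_0 = (A=0, B=3/4, C=1/4)
  d_1[A] = 0*1/6 + 3/4*2/3 + 1/4*2/3 = 2/3
  d_1[B] = 0*2/3 + 3/4*1/6 + 1/4*1/6 = 1/6
  d_1[C] = 0*1/6 + 3/4*1/6 + 1/4*1/6 = 1/6
d_1 = (A=2/3, B=1/6, C=1/6)
  d_2[A] = 2/3*1/6 + 1/6*2/3 + 1/6*2/3 = 1/3
  d_2[B] = 2/3*2/3 + 1/6*1/6 + 1/6*1/6 = 1/2
  d_2[C] = 2/3*1/6 + 1/6*1/6 + 1/6*1/6 = 1/6
d_2 = (A=1/3, B=1/2, C=1/6)
  d_3[A] = 1/3*1/6 + 1/2*2/3 + 1/6*2/3 = 1/2
  d_3[B] = 1/3*2/3 + 1/2*1/6 + 1/6*1/6 = 1/3
  d_3[C] = 1/3*1/6 + 1/2*1/6 + 1/6*1/6 = 1/6
d_3 = (A=1/2, B=1/3, C=1/6)
  d_4[A] = 1/2*1/6 + 1/3*2/3 + 1/6*2/3 = 5/12
  d_4[B] = 1/2*2/3 + 1/3*1/6 + 1/6*1/6 = 5/12
  d_4[C] = 1/2*1/6 + 1/3*1/6 + 1/6*1/6 = 1/6
d_4 = (A=5/12, B=5/12, C=1/6)

Answer: 5/12 5/12 1/6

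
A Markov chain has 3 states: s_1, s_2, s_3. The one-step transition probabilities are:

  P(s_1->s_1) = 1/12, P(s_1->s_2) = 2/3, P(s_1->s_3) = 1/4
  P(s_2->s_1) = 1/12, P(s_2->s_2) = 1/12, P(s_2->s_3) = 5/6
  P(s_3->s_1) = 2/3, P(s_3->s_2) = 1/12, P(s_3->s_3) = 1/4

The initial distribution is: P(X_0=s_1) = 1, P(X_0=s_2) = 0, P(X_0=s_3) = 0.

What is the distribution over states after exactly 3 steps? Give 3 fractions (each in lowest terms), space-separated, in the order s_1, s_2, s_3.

Answer: 197/432 125/576 565/1728

Derivation:
Propagating the distribution step by step (d_{t+1} = d_t * P):
d_0 = (s_1=1, s_2=0, s_3=0)
  d_1[s_1] = 1*1/12 + 0*1/12 + 0*2/3 = 1/12
  d_1[s_2] = 1*2/3 + 0*1/12 + 0*1/12 = 2/3
  d_1[s_3] = 1*1/4 + 0*5/6 + 0*1/4 = 1/4
d_1 = (s_1=1/12, s_2=2/3, s_3=1/4)
  d_2[s_1] = 1/12*1/12 + 2/3*1/12 + 1/4*2/3 = 11/48
  d_2[s_2] = 1/12*2/3 + 2/3*1/12 + 1/4*1/12 = 19/144
  d_2[s_3] = 1/12*1/4 + 2/3*5/6 + 1/4*1/4 = 23/36
d_2 = (s_1=11/48, s_2=19/144, s_3=23/36)
  d_3[s_1] = 11/48*1/12 + 19/144*1/12 + 23/36*2/3 = 197/432
  d_3[s_2] = 11/48*2/3 + 19/144*1/12 + 23/36*1/12 = 125/576
  d_3[s_3] = 11/48*1/4 + 19/144*5/6 + 23/36*1/4 = 565/1728
d_3 = (s_1=197/432, s_2=125/576, s_3=565/1728)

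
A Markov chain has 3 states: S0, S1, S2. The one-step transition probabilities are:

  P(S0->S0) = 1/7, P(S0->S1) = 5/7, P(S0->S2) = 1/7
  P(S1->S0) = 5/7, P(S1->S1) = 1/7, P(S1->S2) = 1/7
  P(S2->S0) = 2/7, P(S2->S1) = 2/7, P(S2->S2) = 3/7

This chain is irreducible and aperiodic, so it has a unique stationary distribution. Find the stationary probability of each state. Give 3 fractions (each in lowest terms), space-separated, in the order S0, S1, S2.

The stationary distribution satisfies pi = pi * P, i.e.:
  pi_S0 = 1/7*pi_S0 + 5/7*pi_S1 + 2/7*pi_S2
  pi_S1 = 5/7*pi_S0 + 1/7*pi_S1 + 2/7*pi_S2
  pi_S2 = 1/7*pi_S0 + 1/7*pi_S1 + 3/7*pi_S2
with normalization: pi_S0 + pi_S1 + pi_S2 = 1.

Using the first 2 balance equations plus normalization, the linear system A*pi = b is:
  [-6/7, 5/7, 2/7] . pi = 0
  [5/7, -6/7, 2/7] . pi = 0
  [1, 1, 1] . pi = 1

Solving yields:
  pi_S0 = 2/5
  pi_S1 = 2/5
  pi_S2 = 1/5

Verification (pi * P):
  2/5*1/7 + 2/5*5/7 + 1/5*2/7 = 2/5 = pi_S0  (ok)
  2/5*5/7 + 2/5*1/7 + 1/5*2/7 = 2/5 = pi_S1  (ok)
  2/5*1/7 + 2/5*1/7 + 1/5*3/7 = 1/5 = pi_S2  (ok)

Answer: 2/5 2/5 1/5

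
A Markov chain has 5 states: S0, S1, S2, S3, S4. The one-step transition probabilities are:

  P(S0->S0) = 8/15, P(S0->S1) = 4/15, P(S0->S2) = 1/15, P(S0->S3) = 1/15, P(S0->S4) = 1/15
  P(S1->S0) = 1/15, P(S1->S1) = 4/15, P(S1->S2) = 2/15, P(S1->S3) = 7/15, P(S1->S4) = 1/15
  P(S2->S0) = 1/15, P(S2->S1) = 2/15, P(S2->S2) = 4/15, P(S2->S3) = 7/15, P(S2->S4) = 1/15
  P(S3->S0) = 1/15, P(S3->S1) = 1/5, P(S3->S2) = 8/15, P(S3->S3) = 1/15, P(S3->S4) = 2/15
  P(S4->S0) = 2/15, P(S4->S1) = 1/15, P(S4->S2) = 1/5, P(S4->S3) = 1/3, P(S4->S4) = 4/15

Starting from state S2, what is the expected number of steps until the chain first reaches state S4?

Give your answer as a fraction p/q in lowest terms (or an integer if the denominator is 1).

Answer: 1260/109

Derivation:
Let h_i = expected steps to first reach S4 from state i.
Boundary: h_S4 = 0.
First-step equations for the other states:
  h_S0 = 1 + 8/15*h_S0 + 4/15*h_S1 + 1/15*h_S2 + 1/15*h_S3 + 1/15*h_S4
  h_S1 = 1 + 1/15*h_S0 + 4/15*h_S1 + 2/15*h_S2 + 7/15*h_S3 + 1/15*h_S4
  h_S2 = 1 + 1/15*h_S0 + 2/15*h_S1 + 4/15*h_S2 + 7/15*h_S3 + 1/15*h_S4
  h_S3 = 1 + 1/15*h_S0 + 1/5*h_S1 + 8/15*h_S2 + 1/15*h_S3 + 2/15*h_S4

Substituting h_S4 = 0 and rearranging gives the linear system (I - Q) h = 1:
  [7/15, -4/15, -1/15, -1/15] . (h_S0, h_S1, h_S2, h_S3) = 1
  [-1/15, 11/15, -2/15, -7/15] . (h_S0, h_S1, h_S2, h_S3) = 1
  [-1/15, -2/15, 11/15, -7/15] . (h_S0, h_S1, h_S2, h_S3) = 1
  [-1/15, -1/5, -8/15, 14/15] . (h_S0, h_S1, h_S2, h_S3) = 1

Solving yields:
  h_S0 = 1305/109
  h_S1 = 1260/109
  h_S2 = 1260/109
  h_S3 = 1200/109

Starting state is S2, so the expected hitting time is h_S2 = 1260/109.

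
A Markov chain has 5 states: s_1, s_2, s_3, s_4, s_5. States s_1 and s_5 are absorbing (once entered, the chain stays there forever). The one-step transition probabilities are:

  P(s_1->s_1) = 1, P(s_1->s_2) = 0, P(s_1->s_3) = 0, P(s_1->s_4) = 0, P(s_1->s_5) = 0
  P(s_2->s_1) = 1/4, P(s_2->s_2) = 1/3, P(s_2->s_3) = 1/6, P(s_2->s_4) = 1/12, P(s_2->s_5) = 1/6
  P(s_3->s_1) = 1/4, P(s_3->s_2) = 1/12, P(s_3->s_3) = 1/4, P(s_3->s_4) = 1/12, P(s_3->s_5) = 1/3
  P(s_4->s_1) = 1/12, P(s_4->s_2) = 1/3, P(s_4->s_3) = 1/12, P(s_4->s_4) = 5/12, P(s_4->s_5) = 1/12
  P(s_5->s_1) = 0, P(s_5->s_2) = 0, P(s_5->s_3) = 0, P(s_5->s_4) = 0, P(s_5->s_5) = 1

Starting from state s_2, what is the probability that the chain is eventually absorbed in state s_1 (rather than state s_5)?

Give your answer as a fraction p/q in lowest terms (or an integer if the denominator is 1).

Let a_i = P(absorbed in s_1 | start in state i).
Boundary conditions: a_s_1 = 1, a_s_5 = 0.
For each transient state i, a_i = sum_j P(i->j) * a_j:
  a_s_2 = 1/4*a_s_1 + 1/3*a_s_2 + 1/6*a_s_3 + 1/12*a_s_4 + 1/6*a_s_5
  a_s_3 = 1/4*a_s_1 + 1/12*a_s_2 + 1/4*a_s_3 + 1/12*a_s_4 + 1/3*a_s_5
  a_s_4 = 1/12*a_s_1 + 1/3*a_s_2 + 1/12*a_s_3 + 5/12*a_s_4 + 1/12*a_s_5

Substituting a_s_1 = 1 and a_s_5 = 0, rearrange to (I - Q) a = r where r[i] = P(i -> s_1):
  [2/3, -1/6, -1/12] . (a_s_2, a_s_3, a_s_4) = 1/4
  [-1/12, 3/4, -1/12] . (a_s_2, a_s_3, a_s_4) = 1/4
  [-1/3, -1/12, 7/12] . (a_s_2, a_s_3, a_s_4) = 1/12

Solving yields:
  a_s_2 = 242/437
  a_s_3 = 198/437
  a_s_4 = 229/437

Starting state is s_2, so the absorption probability is a_s_2 = 242/437.

Answer: 242/437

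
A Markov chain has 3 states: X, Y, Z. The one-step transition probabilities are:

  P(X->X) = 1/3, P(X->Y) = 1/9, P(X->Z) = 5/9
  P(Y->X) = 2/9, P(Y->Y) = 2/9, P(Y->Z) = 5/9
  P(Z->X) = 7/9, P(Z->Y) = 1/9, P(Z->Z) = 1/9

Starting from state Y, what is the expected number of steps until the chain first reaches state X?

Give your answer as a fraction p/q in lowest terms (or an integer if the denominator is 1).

Answer: 39/17

Derivation:
Let h_i = expected steps to first reach X from state i.
Boundary: h_X = 0.
First-step equations for the other states:
  h_Y = 1 + 2/9*h_X + 2/9*h_Y + 5/9*h_Z
  h_Z = 1 + 7/9*h_X + 1/9*h_Y + 1/9*h_Z

Substituting h_X = 0 and rearranging gives the linear system (I - Q) h = 1:
  [7/9, -5/9] . (h_Y, h_Z) = 1
  [-1/9, 8/9] . (h_Y, h_Z) = 1

Solving yields:
  h_Y = 39/17
  h_Z = 24/17

Starting state is Y, so the expected hitting time is h_Y = 39/17.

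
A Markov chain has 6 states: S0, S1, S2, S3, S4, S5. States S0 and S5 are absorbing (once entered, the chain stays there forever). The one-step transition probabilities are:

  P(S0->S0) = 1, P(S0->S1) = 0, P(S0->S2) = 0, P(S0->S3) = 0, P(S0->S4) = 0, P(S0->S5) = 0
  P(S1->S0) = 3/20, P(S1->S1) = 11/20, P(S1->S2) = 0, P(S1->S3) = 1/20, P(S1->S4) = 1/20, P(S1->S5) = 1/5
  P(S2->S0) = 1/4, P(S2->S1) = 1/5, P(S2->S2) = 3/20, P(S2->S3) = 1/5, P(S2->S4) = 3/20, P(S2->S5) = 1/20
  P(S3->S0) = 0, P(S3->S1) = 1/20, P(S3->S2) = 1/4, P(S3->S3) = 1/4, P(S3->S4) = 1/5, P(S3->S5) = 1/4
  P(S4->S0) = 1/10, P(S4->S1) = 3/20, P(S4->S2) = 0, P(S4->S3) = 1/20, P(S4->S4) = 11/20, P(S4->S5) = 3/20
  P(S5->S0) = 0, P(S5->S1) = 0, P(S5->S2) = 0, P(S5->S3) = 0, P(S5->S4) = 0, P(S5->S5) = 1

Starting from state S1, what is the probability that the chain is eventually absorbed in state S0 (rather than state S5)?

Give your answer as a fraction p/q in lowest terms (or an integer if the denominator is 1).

Let a_i = P(absorbed in S0 | start in state i).
Boundary conditions: a_S0 = 1, a_S5 = 0.
For each transient state i, a_i = sum_j P(i->j) * a_j:
  a_S1 = 3/20*a_S0 + 11/20*a_S1 + 0*a_S2 + 1/20*a_S3 + 1/20*a_S4 + 1/5*a_S5
  a_S2 = 1/4*a_S0 + 1/5*a_S1 + 3/20*a_S2 + 1/5*a_S3 + 3/20*a_S4 + 1/20*a_S5
  a_S3 = 0*a_S0 + 1/20*a_S1 + 1/4*a_S2 + 1/4*a_S3 + 1/5*a_S4 + 1/4*a_S5
  a_S4 = 1/10*a_S0 + 3/20*a_S1 + 0*a_S2 + 1/20*a_S3 + 11/20*a_S4 + 3/20*a_S5

Substituting a_S0 = 1 and a_S5 = 0, rearrange to (I - Q) a = r where r[i] = P(i -> S0):
  [9/20, 0, -1/20, -1/20] . (a_S1, a_S2, a_S3, a_S4) = 3/20
  [-1/5, 17/20, -1/5, -3/20] . (a_S1, a_S2, a_S3, a_S4) = 1/4
  [-1/20, -1/4, 3/4, -1/5] . (a_S1, a_S2, a_S3, a_S4) = 0
  [-3/20, 0, -1/20, 9/20] . (a_S1, a_S2, a_S3, a_S4) = 1/10

Solving yields:
  a_S1 = 3491/8482
  a_S2 = 4525/8482
  a_S3 = 1316/4241
  a_S4 = 3341/8482

Starting state is S1, so the absorption probability is a_S1 = 3491/8482.

Answer: 3491/8482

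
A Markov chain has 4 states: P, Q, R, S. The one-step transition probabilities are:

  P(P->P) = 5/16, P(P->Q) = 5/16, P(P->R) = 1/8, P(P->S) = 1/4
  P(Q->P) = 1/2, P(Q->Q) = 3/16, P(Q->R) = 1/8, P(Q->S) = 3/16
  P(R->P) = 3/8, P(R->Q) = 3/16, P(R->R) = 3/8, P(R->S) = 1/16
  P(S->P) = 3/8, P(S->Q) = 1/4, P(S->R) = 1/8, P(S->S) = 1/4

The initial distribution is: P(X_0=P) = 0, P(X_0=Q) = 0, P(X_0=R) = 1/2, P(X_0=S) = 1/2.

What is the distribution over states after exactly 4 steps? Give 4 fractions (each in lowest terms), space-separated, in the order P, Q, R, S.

Propagating the distribution step by step (d_{t+1} = d_t * P):
d_0 = (P=0, Q=0, R=1/2, S=1/2)
  d_1[P] = 0*5/16 + 0*1/2 + 1/2*3/8 + 1/2*3/8 = 3/8
  d_1[Q] = 0*5/16 + 0*3/16 + 1/2*3/16 + 1/2*1/4 = 7/32
  d_1[R] = 0*1/8 + 0*1/8 + 1/2*3/8 + 1/2*1/8 = 1/4
  d_1[S] = 0*1/4 + 0*3/16 + 1/2*1/16 + 1/2*1/4 = 5/32
d_1 = (P=3/8, Q=7/32, R=1/4, S=5/32)
  d_2[P] = 3/8*5/16 + 7/32*1/2 + 1/4*3/8 + 5/32*3/8 = 97/256
  d_2[Q] = 3/8*5/16 + 7/32*3/16 + 1/4*3/16 + 5/32*1/4 = 125/512
  d_2[R] = 3/8*1/8 + 7/32*1/8 + 1/4*3/8 + 5/32*1/8 = 3/16
  d_2[S] = 3/8*1/4 + 7/32*3/16 + 1/4*1/16 + 5/32*1/4 = 97/512
d_2 = (P=97/256, Q=125/512, R=3/16, S=97/512)
  d_3[P] = 97/256*5/16 + 125/512*1/2 + 3/16*3/8 + 97/512*3/8 = 391/1024
  d_3[Q] = 97/256*5/16 + 125/512*3/16 + 3/16*3/16 + 97/512*1/4 = 2021/8192
  d_3[R] = 97/256*1/8 + 125/512*1/8 + 3/16*3/8 + 97/512*1/8 = 11/64
  d_3[S] = 97/256*1/4 + 125/512*3/16 + 3/16*1/16 + 97/512*1/4 = 1635/8192
d_3 = (P=391/1024, Q=2021/8192, R=11/64, S=1635/8192)
  d_4[P] = 391/1024*5/16 + 2021/8192*1/2 + 11/64*3/8 + 1635/8192*3/8 = 25033/65536
  d_4[Q] = 391/1024*5/16 + 2021/8192*3/16 + 11/64*3/16 + 1635/8192*1/4 = 32467/131072
  d_4[R] = 391/1024*1/8 + 2021/8192*1/8 + 11/64*3/8 + 1635/8192*1/8 = 43/256
  d_4[S] = 391/1024*1/4 + 2021/8192*3/16 + 11/64*1/16 + 1635/8192*1/4 = 26523/131072
d_4 = (P=25033/65536, Q=32467/131072, R=43/256, S=26523/131072)

Answer: 25033/65536 32467/131072 43/256 26523/131072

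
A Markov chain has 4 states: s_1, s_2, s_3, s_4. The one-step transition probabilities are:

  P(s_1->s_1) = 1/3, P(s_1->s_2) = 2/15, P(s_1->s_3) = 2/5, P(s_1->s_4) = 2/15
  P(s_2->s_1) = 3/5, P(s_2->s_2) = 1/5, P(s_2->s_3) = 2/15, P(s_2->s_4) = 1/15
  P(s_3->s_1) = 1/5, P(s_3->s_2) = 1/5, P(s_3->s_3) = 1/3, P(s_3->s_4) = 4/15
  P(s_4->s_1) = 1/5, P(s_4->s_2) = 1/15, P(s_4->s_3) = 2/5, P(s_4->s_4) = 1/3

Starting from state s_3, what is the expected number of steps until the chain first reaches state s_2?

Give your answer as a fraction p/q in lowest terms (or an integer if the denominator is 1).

Let h_i = expected steps to first reach s_2 from state i.
Boundary: h_s_2 = 0.
First-step equations for the other states:
  h_s_1 = 1 + 1/3*h_s_1 + 2/15*h_s_2 + 2/5*h_s_3 + 2/15*h_s_4
  h_s_3 = 1 + 1/5*h_s_1 + 1/5*h_s_2 + 1/3*h_s_3 + 4/15*h_s_4
  h_s_4 = 1 + 1/5*h_s_1 + 1/15*h_s_2 + 2/5*h_s_3 + 1/3*h_s_4

Substituting h_s_2 = 0 and rearranging gives the linear system (I - Q) h = 1:
  [2/3, -2/5, -2/15] . (h_s_1, h_s_3, h_s_4) = 1
  [-1/5, 2/3, -4/15] . (h_s_1, h_s_3, h_s_4) = 1
  [-1/5, -2/5, 2/3] . (h_s_1, h_s_3, h_s_4) = 1

Solving yields:
  h_s_1 = 720/103
  h_s_3 = 1365/206
  h_s_4 = 780/103

Starting state is s_3, so the expected hitting time is h_s_3 = 1365/206.

Answer: 1365/206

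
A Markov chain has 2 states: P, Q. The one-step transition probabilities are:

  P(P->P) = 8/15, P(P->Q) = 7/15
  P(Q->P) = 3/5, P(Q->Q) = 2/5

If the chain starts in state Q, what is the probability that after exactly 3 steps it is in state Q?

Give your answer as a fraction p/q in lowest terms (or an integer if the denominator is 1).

Answer: 164/375

Derivation:
Computing P^3 by repeated multiplication:
P^1 =
  P: [8/15, 7/15]
  Q: [3/5, 2/5]
P^2 =
  P: [127/225, 98/225]
  Q: [14/25, 11/25]
P^3 =
  P: [1898/3375, 1477/3375]
  Q: [211/375, 164/375]

(P^3)[Q -> Q] = 164/375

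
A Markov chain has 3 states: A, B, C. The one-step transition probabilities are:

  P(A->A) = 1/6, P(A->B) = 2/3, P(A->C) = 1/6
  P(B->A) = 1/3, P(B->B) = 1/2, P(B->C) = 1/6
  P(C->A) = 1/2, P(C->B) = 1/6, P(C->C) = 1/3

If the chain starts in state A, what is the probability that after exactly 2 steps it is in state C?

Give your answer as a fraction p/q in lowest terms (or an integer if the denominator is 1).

Computing P^2 by repeated multiplication:
P^1 =
  A: [1/6, 2/3, 1/6]
  B: [1/3, 1/2, 1/6]
  C: [1/2, 1/6, 1/3]
P^2 =
  A: [1/3, 17/36, 7/36]
  B: [11/36, 1/2, 7/36]
  C: [11/36, 17/36, 2/9]

(P^2)[A -> C] = 7/36

Answer: 7/36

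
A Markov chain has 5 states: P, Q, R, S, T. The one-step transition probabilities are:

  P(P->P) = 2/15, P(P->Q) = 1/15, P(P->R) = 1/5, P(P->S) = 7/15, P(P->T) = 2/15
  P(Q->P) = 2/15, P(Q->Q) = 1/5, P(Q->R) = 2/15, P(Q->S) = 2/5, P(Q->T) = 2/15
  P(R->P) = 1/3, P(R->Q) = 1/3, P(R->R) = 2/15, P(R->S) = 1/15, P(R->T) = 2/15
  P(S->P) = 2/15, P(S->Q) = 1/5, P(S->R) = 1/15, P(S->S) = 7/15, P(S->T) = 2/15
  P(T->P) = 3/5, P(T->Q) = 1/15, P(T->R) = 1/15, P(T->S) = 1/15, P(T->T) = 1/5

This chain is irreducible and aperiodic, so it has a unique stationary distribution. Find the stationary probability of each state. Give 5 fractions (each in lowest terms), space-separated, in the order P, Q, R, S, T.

The stationary distribution satisfies pi = pi * P, i.e.:
  pi_P = 2/15*pi_P + 2/15*pi_Q + 1/3*pi_R + 2/15*pi_S + 3/5*pi_T
  pi_Q = 1/15*pi_P + 1/5*pi_Q + 1/3*pi_R + 1/5*pi_S + 1/15*pi_T
  pi_R = 1/5*pi_P + 2/15*pi_Q + 2/15*pi_R + 1/15*pi_S + 1/15*pi_T
  pi_S = 7/15*pi_P + 2/5*pi_Q + 1/15*pi_R + 7/15*pi_S + 1/15*pi_T
  pi_T = 2/15*pi_P + 2/15*pi_Q + 2/15*pi_R + 2/15*pi_S + 1/5*pi_T
with normalization: pi_P + pi_Q + pi_R + pi_S + pi_T = 1.

Using the first 4 balance equations plus normalization, the linear system A*pi = b is:
  [-13/15, 2/15, 1/3, 2/15, 3/5] . pi = 0
  [1/15, -4/5, 1/3, 1/5, 1/15] . pi = 0
  [1/5, 2/15, -13/15, 1/15, 1/15] . pi = 0
  [7/15, 2/5, 1/15, -8/15, 1/15] . pi = 0
  [1, 1, 1, 1, 1] . pi = 1

Solving yields:
  pi_P = 395/1771
  pi_Q = 295/1771
  pi_R = 204/1771
  pi_S = 624/1771
  pi_T = 1/7

Verification (pi * P):
  395/1771*2/15 + 295/1771*2/15 + 204/1771*1/3 + 624/1771*2/15 + 1/7*3/5 = 395/1771 = pi_P  (ok)
  395/1771*1/15 + 295/1771*1/5 + 204/1771*1/3 + 624/1771*1/5 + 1/7*1/15 = 295/1771 = pi_Q  (ok)
  395/1771*1/5 + 295/1771*2/15 + 204/1771*2/15 + 624/1771*1/15 + 1/7*1/15 = 204/1771 = pi_R  (ok)
  395/1771*7/15 + 295/1771*2/5 + 204/1771*1/15 + 624/1771*7/15 + 1/7*1/15 = 624/1771 = pi_S  (ok)
  395/1771*2/15 + 295/1771*2/15 + 204/1771*2/15 + 624/1771*2/15 + 1/7*1/5 = 1/7 = pi_T  (ok)

Answer: 395/1771 295/1771 204/1771 624/1771 1/7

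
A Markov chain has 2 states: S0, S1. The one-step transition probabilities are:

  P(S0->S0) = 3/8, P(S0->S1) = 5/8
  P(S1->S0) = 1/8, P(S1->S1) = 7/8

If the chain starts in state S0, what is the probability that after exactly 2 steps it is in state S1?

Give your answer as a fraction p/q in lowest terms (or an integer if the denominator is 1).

Answer: 25/32

Derivation:
Computing P^2 by repeated multiplication:
P^1 =
  S0: [3/8, 5/8]
  S1: [1/8, 7/8]
P^2 =
  S0: [7/32, 25/32]
  S1: [5/32, 27/32]

(P^2)[S0 -> S1] = 25/32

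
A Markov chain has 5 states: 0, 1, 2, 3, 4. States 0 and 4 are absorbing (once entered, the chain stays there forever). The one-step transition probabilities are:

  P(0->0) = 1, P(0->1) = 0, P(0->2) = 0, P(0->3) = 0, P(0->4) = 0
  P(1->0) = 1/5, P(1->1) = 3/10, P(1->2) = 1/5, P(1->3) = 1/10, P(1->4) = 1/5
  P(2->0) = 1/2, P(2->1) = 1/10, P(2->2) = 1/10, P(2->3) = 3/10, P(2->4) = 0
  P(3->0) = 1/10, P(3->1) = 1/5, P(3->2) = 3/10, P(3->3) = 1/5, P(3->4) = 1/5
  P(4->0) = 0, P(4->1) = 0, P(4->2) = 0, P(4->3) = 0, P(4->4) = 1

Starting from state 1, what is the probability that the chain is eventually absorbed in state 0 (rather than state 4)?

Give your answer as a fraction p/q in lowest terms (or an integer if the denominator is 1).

Answer: 59/98

Derivation:
Let a_i = P(absorbed in 0 | start in state i).
Boundary conditions: a_0 = 1, a_4 = 0.
For each transient state i, a_i = sum_j P(i->j) * a_j:
  a_1 = 1/5*a_0 + 3/10*a_1 + 1/5*a_2 + 1/10*a_3 + 1/5*a_4
  a_2 = 1/2*a_0 + 1/10*a_1 + 1/10*a_2 + 3/10*a_3 + 0*a_4
  a_3 = 1/10*a_0 + 1/5*a_1 + 3/10*a_2 + 1/5*a_3 + 1/5*a_4

Substituting a_0 = 1 and a_4 = 0, rearrange to (I - Q) a = r where r[i] = P(i -> 0):
  [7/10, -1/5, -1/10] . (a_1, a_2, a_3) = 1/5
  [-1/10, 9/10, -3/10] . (a_1, a_2, a_3) = 1/2
  [-1/5, -3/10, 4/5] . (a_1, a_2, a_3) = 1/10

Solving yields:
  a_1 = 59/98
  a_2 = 40/49
  a_3 = 57/98

Starting state is 1, so the absorption probability is a_1 = 59/98.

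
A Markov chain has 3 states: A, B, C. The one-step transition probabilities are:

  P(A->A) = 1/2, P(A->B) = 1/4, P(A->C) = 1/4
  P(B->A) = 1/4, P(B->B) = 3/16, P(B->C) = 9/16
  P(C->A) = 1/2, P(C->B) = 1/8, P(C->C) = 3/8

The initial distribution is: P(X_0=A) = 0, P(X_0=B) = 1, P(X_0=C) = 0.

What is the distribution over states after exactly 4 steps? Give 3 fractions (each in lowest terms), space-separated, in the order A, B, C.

Propagating the distribution step by step (d_{t+1} = d_t * P):
d_0 = (A=0, B=1, C=0)
  d_1[A] = 0*1/2 + 1*1/4 + 0*1/2 = 1/4
  d_1[B] = 0*1/4 + 1*3/16 + 0*1/8 = 3/16
  d_1[C] = 0*1/4 + 1*9/16 + 0*3/8 = 9/16
d_1 = (A=1/4, B=3/16, C=9/16)
  d_2[A] = 1/4*1/2 + 3/16*1/4 + 9/16*1/2 = 29/64
  d_2[B] = 1/4*1/4 + 3/16*3/16 + 9/16*1/8 = 43/256
  d_2[C] = 1/4*1/4 + 3/16*9/16 + 9/16*3/8 = 97/256
d_2 = (A=29/64, B=43/256, C=97/256)
  d_3[A] = 29/64*1/2 + 43/256*1/4 + 97/256*1/2 = 469/1024
  d_3[B] = 29/64*1/4 + 43/256*3/16 + 97/256*1/8 = 787/4096
  d_3[C] = 29/64*1/4 + 43/256*9/16 + 97/256*3/8 = 1433/4096
d_3 = (A=469/1024, B=787/4096, C=1433/4096)
  d_4[A] = 469/1024*1/2 + 787/4096*1/4 + 1433/4096*1/2 = 7405/16384
  d_4[B] = 469/1024*1/4 + 787/4096*3/16 + 1433/4096*1/8 = 12731/65536
  d_4[C] = 469/1024*1/4 + 787/4096*9/16 + 1433/4096*3/8 = 23185/65536
d_4 = (A=7405/16384, B=12731/65536, C=23185/65536)

Answer: 7405/16384 12731/65536 23185/65536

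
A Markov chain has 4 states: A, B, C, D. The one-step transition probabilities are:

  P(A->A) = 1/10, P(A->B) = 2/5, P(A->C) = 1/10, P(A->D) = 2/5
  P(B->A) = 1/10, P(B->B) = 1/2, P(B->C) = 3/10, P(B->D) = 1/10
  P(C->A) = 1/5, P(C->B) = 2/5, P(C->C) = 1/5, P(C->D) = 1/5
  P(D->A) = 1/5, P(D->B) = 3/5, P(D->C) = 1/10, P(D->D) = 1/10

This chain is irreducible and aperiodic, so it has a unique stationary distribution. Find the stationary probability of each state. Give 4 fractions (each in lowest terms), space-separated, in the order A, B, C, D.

The stationary distribution satisfies pi = pi * P, i.e.:
  pi_A = 1/10*pi_A + 1/10*pi_B + 1/5*pi_C + 1/5*pi_D
  pi_B = 2/5*pi_A + 1/2*pi_B + 2/5*pi_C + 3/5*pi_D
  pi_C = 1/10*pi_A + 3/10*pi_B + 1/5*pi_C + 1/10*pi_D
  pi_D = 2/5*pi_A + 1/10*pi_B + 1/5*pi_C + 1/10*pi_D
with normalization: pi_A + pi_B + pi_C + pi_D = 1.

Using the first 3 balance equations plus normalization, the linear system A*pi = b is:
  [-9/10, 1/10, 1/5, 1/5] . pi = 0
  [2/5, -1/2, 2/5, 3/5] . pi = 0
  [1/10, 3/10, -4/5, 1/10] . pi = 0
  [1, 1, 1, 1] . pi = 1

Solving yields:
  pi_A = 154/1115
  pi_B = 536/1115
  pi_C = 243/1115
  pi_D = 182/1115

Verification (pi * P):
  154/1115*1/10 + 536/1115*1/10 + 243/1115*1/5 + 182/1115*1/5 = 154/1115 = pi_A  (ok)
  154/1115*2/5 + 536/1115*1/2 + 243/1115*2/5 + 182/1115*3/5 = 536/1115 = pi_B  (ok)
  154/1115*1/10 + 536/1115*3/10 + 243/1115*1/5 + 182/1115*1/10 = 243/1115 = pi_C  (ok)
  154/1115*2/5 + 536/1115*1/10 + 243/1115*1/5 + 182/1115*1/10 = 182/1115 = pi_D  (ok)

Answer: 154/1115 536/1115 243/1115 182/1115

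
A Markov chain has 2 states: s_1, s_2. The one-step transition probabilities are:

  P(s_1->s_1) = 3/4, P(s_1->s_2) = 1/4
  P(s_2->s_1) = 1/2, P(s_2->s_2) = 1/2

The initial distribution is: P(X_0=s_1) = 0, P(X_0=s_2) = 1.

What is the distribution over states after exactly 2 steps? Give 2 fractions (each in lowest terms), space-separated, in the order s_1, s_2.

Answer: 5/8 3/8

Derivation:
Propagating the distribution step by step (d_{t+1} = d_t * P):
d_0 = (s_1=0, s_2=1)
  d_1[s_1] = 0*3/4 + 1*1/2 = 1/2
  d_1[s_2] = 0*1/4 + 1*1/2 = 1/2
d_1 = (s_1=1/2, s_2=1/2)
  d_2[s_1] = 1/2*3/4 + 1/2*1/2 = 5/8
  d_2[s_2] = 1/2*1/4 + 1/2*1/2 = 3/8
d_2 = (s_1=5/8, s_2=3/8)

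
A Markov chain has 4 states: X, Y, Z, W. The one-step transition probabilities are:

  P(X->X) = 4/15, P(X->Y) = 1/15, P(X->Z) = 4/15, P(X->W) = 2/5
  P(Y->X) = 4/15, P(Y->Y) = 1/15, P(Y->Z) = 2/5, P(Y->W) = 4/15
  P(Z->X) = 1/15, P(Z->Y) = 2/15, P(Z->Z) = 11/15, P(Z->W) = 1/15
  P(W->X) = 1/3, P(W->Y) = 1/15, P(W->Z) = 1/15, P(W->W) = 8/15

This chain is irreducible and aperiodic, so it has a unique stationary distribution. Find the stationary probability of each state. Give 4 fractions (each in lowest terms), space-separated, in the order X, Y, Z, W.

The stationary distribution satisfies pi = pi * P, i.e.:
  pi_X = 4/15*pi_X + 4/15*pi_Y + 1/15*pi_Z + 1/3*pi_W
  pi_Y = 1/15*pi_X + 1/15*pi_Y + 2/15*pi_Z + 1/15*pi_W
  pi_Z = 4/15*pi_X + 2/5*pi_Y + 11/15*pi_Z + 1/15*pi_W
  pi_W = 2/5*pi_X + 4/15*pi_Y + 1/15*pi_Z + 8/15*pi_W
with normalization: pi_X + pi_Y + pi_Z + pi_W = 1.

Using the first 3 balance equations plus normalization, the linear system A*pi = b is:
  [-11/15, 4/15, 1/15, 1/3] . pi = 0
  [1/15, -14/15, 2/15, 1/15] . pi = 0
  [4/15, 2/5, -4/15, 1/15] . pi = 0
  [1, 1, 1, 1] . pi = 1

Solving yields:
  pi_X = 264/1303
  pi_Y = 123/1303
  pi_Z = 542/1303
  pi_W = 374/1303

Verification (pi * P):
  264/1303*4/15 + 123/1303*4/15 + 542/1303*1/15 + 374/1303*1/3 = 264/1303 = pi_X  (ok)
  264/1303*1/15 + 123/1303*1/15 + 542/1303*2/15 + 374/1303*1/15 = 123/1303 = pi_Y  (ok)
  264/1303*4/15 + 123/1303*2/5 + 542/1303*11/15 + 374/1303*1/15 = 542/1303 = pi_Z  (ok)
  264/1303*2/5 + 123/1303*4/15 + 542/1303*1/15 + 374/1303*8/15 = 374/1303 = pi_W  (ok)

Answer: 264/1303 123/1303 542/1303 374/1303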